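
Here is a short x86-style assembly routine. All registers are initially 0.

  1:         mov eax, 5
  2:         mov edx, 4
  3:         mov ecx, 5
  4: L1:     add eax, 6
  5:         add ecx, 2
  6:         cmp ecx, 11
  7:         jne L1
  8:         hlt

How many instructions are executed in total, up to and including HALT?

16

mov eax, 5 → eax=5
mov edx, 4 → edx=4
mov ecx, 5 → ecx=5
add eax, 6 → eax=5+6=11
add ecx, 2 → ecx=5+2=7
cmp ecx, 11  (cmp 7,11)
jne L1: taken
add eax, 6 → eax=11+6=17
add ecx, 2 → ecx=7+2=9
cmp ecx, 11  (cmp 9,11)
jne L1: taken
add eax, 6 → eax=17+6=23
add ecx, 2 → ecx=9+2=11
cmp ecx, 11  (cmp 11,11)
jne L1: not taken
halt.
Total executed instructions: 16.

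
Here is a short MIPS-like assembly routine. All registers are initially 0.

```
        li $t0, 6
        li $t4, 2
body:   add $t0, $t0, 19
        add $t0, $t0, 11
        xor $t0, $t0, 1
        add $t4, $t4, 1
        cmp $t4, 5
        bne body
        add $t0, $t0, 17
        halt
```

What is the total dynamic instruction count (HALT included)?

li $t0, 6 → $t0=6
li $t4, 2 → $t4=2
add $t0, $t0, 19 → $t0=6+19=25
add $t0, $t0, 11 → $t0=25+11=36
xor $t0, $t0, 1 → $t0=36^1=37
add $t4, $t4, 1 → $t4=2+1=3
cmp $t4, 5  (cmp 3,5)
bne body: taken
add $t0, $t0, 19 → $t0=37+19=56
add $t0, $t0, 11 → $t0=56+11=67
xor $t0, $t0, 1 → $t0=67^1=66
add $t4, $t4, 1 → $t4=3+1=4
cmp $t4, 5  (cmp 4,5)
bne body: taken
add $t0, $t0, 19 → $t0=66+19=85
add $t0, $t0, 11 → $t0=85+11=96
xor $t0, $t0, 1 → $t0=96^1=97
add $t4, $t4, 1 → $t4=4+1=5
cmp $t4, 5  (cmp 5,5)
bne body: not taken
add $t0, $t0, 17 → $t0=97+17=114
halt.
Total executed instructions: 22.

22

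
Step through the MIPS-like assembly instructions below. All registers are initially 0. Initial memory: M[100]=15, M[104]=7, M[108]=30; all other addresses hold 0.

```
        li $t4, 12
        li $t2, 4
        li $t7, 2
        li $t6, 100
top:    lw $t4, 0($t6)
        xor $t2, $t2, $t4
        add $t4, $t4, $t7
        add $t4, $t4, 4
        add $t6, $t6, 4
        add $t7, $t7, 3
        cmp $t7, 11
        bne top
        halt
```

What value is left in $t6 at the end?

112

$t4=12
$t2=4
$t7=2
$t6=100
$t4=M[100]=15
$t2=4^15=11
$t4=15+2=17
$t4=17+4=21
$t6=100+4=104
$t7=2+3=5
cmp $t7, 11  (cmp 5,11)
bne top: taken
$t4=M[104]=7
$t2=11^7=12
$t4=7+5=12
$t4=12+4=16
$t6=104+4=108
$t7=5+3=8
cmp $t7, 11  (cmp 8,11)
bne top: taken
$t4=M[108]=30
$t2=12^30=18
$t4=30+8=38
$t4=38+4=42
$t6=108+4=112
$t7=8+3=11
cmp $t7, 11  (cmp 11,11)
bne top: not taken
halt.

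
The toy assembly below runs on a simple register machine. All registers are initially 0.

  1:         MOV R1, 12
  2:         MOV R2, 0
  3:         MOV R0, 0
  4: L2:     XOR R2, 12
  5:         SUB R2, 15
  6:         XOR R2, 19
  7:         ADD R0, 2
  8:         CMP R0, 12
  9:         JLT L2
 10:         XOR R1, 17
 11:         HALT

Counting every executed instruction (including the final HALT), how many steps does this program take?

R1=12
R2=0
R0=0
R2=0^12=12
R2=12-15=-3
R2=(-3)^19=-18
R0=0+2=2
CMP R0, 12  (cmp 2,12)
JLT L2: taken
R2=(-18)^12=-30
R2=(-30)-15=-45
R2=(-45)^19=-64
R0=2+2=4
CMP R0, 12  (cmp 4,12)
JLT L2: taken
R2=(-64)^12=-52
R2=(-52)-15=-67
R2=(-67)^19=-82
R0=4+2=6
CMP R0, 12  (cmp 6,12)
JLT L2: taken
R2=(-82)^12=-94
R2=(-94)-15=-109
R2=(-109)^19=-128
R0=6+2=8
CMP R0, 12  (cmp 8,12)
JLT L2: taken
R2=(-128)^12=-116
R2=(-116)-15=-131
R2=(-131)^19=-146
R0=8+2=10
CMP R0, 12  (cmp 10,12)
JLT L2: taken
R2=(-146)^12=-158
R2=(-158)-15=-173
R2=(-173)^19=-192
R0=10+2=12
CMP R0, 12  (cmp 12,12)
JLT L2: not taken
R1=12^17=29
halt.
Total executed instructions: 41.

41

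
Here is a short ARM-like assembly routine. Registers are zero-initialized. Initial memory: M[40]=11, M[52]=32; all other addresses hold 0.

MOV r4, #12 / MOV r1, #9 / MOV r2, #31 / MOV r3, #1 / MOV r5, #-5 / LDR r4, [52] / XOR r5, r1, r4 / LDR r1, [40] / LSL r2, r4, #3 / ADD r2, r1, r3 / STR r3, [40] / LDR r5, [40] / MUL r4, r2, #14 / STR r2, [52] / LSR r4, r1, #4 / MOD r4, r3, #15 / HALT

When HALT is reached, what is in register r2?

MOV r4, #12 → r4=12
MOV r1, #9 → r1=9
MOV r2, #31 → r2=31
MOV r3, #1 → r3=1
MOV r5, #-5 → r5=-5
LDR r4, [52] → r4=M[52]=32
XOR r5, r1, r4 → r5=9^32=41
LDR r1, [40] → r1=M[40]=11
LSL r2, r4, #3 → r2=32<<3=256
ADD r2, r1, r3 → r2=11+1=12
STR r3, [40] → M[40]=1
LDR r5, [40] → r5=M[40]=1
MUL r4, r2, #14 → r4=12*14=168
STR r2, [52] → M[52]=12
LSR r4, r1, #4 → r4=11>>4=0
MOD r4, r3, #15 → r4=1%15=1
halt.

12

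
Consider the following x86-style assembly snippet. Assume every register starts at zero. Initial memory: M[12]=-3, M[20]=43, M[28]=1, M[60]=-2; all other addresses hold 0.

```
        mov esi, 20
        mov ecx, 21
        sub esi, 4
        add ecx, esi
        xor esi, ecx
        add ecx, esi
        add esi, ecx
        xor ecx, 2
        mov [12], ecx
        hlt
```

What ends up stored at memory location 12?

mov esi, 20 → esi=20
mov ecx, 21 → ecx=21
sub esi, 4 → esi=20-4=16
add ecx, esi → ecx=21+16=37
xor esi, ecx → esi=16^37=53
add ecx, esi → ecx=37+53=90
add esi, ecx → esi=53+90=143
xor ecx, 2 → ecx=90^2=88
mov [12], ecx → M[12]=88
halt.

88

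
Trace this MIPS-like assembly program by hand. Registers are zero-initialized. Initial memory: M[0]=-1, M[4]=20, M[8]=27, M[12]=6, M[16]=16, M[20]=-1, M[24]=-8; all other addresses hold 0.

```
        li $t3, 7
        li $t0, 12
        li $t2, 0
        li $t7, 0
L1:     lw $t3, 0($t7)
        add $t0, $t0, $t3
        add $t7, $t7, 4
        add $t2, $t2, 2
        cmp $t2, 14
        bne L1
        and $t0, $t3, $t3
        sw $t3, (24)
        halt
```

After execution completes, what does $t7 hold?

$t3=7
$t0=12
$t2=0
$t7=0
$t3=M[0]=-1
$t0=12+(-1)=11
$t7=0+4=4
$t2=0+2=2
cmp $t2, 14  (cmp 2,14)
bne L1: taken
$t3=M[4]=20
$t0=11+20=31
$t7=4+4=8
$t2=2+2=4
cmp $t2, 14  (cmp 4,14)
bne L1: taken
$t3=M[8]=27
$t0=31+27=58
$t7=8+4=12
$t2=4+2=6
cmp $t2, 14  (cmp 6,14)
bne L1: taken
$t3=M[12]=6
$t0=58+6=64
$t7=12+4=16
$t2=6+2=8
cmp $t2, 14  (cmp 8,14)
bne L1: taken
$t3=M[16]=16
$t0=64+16=80
$t7=16+4=20
$t2=8+2=10
cmp $t2, 14  (cmp 10,14)
bne L1: taken
$t3=M[20]=-1
$t0=80+(-1)=79
$t7=20+4=24
$t2=10+2=12
cmp $t2, 14  (cmp 12,14)
bne L1: taken
$t3=M[24]=-8
$t0=79+(-8)=71
$t7=24+4=28
$t2=12+2=14
cmp $t2, 14  (cmp 14,14)
bne L1: not taken
$t0=(-8)&(-8)=-8
sw $t3, (24) → M[24]=-8
halt.

28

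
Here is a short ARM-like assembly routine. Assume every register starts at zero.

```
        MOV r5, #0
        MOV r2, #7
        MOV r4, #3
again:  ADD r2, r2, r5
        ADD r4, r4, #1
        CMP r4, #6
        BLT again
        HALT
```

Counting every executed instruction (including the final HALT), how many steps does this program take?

16

MOV r5, #0 → r5=0
MOV r2, #7 → r2=7
MOV r4, #3 → r4=3
ADD r2, r2, r5 → r2=7+0=7
ADD r4, r4, #1 → r4=3+1=4
CMP r4, #6  (cmp 4,6)
BLT again: taken
ADD r2, r2, r5 → r2=7+0=7
ADD r4, r4, #1 → r4=4+1=5
CMP r4, #6  (cmp 5,6)
BLT again: taken
ADD r2, r2, r5 → r2=7+0=7
ADD r4, r4, #1 → r4=5+1=6
CMP r4, #6  (cmp 6,6)
BLT again: not taken
halt.
Total executed instructions: 16.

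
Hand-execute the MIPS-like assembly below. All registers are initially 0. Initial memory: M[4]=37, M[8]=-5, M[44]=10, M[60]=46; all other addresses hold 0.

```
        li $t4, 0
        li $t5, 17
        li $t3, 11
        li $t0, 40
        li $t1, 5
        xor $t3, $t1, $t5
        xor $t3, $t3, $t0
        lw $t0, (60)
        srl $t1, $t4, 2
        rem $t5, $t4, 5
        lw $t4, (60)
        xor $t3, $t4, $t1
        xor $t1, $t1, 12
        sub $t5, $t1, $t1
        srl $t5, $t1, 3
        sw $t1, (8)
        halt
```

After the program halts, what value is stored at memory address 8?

12

li $t4, 0 → $t4=0
li $t5, 17 → $t5=17
li $t3, 11 → $t3=11
li $t0, 40 → $t0=40
li $t1, 5 → $t1=5
xor $t3, $t1, $t5 → $t3=5^17=20
xor $t3, $t3, $t0 → $t3=20^40=60
lw $t0, (60) → $t0=M[60]=46
srl $t1, $t4, 2 → $t1=0>>2=0
rem $t5, $t4, 5 → $t5=0%5=0
lw $t4, (60) → $t4=M[60]=46
xor $t3, $t4, $t1 → $t3=46^0=46
xor $t1, $t1, 12 → $t1=0^12=12
sub $t5, $t1, $t1 → $t5=12-12=0
srl $t5, $t1, 3 → $t5=12>>3=1
sw $t1, (8) → M[8]=12
halt.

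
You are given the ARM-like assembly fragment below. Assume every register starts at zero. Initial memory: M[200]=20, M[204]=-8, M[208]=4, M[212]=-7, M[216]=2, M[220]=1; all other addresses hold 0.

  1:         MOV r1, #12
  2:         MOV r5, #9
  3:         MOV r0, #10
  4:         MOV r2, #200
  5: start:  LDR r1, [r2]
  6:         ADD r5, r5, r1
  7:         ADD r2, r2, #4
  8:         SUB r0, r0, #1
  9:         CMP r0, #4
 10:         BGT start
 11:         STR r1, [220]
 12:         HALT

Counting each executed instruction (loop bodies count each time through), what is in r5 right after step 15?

21

after MOV r1, #12: r1=12
after MOV r5, #9: r5=9
after MOV r0, #10: r0=10
after MOV r2, #200: r2=200
after LDR r1, [r2]: r1=M[200]=20
after ADD r5, r5, r1: r5=9+20=29
after ADD r2, r2, #4: r2=200+4=204
after SUB r0, r0, #1: r0=10-1=9
CMP r0, #4  (cmp 9,4)
BGT start: taken
after LDR r1, [r2]: r1=M[204]=-8
after ADD r5, r5, r1: r5=29+(-8)=21
after ADD r2, r2, #4: r2=204+4=208
after SUB r0, r0, #1: r0=9-1=8
CMP r0, #4  (cmp 8,4)
After step 15: r5 = 21.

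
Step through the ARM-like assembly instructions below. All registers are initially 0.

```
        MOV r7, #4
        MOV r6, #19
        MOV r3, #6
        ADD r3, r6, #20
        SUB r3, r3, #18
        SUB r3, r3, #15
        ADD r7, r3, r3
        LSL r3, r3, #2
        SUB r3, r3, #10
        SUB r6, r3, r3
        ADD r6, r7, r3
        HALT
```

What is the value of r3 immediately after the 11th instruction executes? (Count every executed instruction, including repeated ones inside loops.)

r7=4
r6=19
r3=6
r3=19+20=39
r3=39-18=21
r3=21-15=6
r7=6+6=12
r3=6<<2=24
r3=24-10=14
r6=14-14=0
r6=12+14=26
After step 11: r3 = 14.

14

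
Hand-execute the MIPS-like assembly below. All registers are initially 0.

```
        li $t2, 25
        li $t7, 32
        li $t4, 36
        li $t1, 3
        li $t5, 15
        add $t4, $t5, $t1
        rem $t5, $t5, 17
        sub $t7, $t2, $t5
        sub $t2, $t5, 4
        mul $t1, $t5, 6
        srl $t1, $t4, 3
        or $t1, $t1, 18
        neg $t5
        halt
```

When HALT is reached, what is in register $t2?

li $t2, 25 → $t2=25
li $t7, 32 → $t7=32
li $t4, 36 → $t4=36
li $t1, 3 → $t1=3
li $t5, 15 → $t5=15
add $t4, $t5, $t1 → $t4=15+3=18
rem $t5, $t5, 17 → $t5=15%17=15
sub $t7, $t2, $t5 → $t7=25-15=10
sub $t2, $t5, 4 → $t2=15-4=11
mul $t1, $t5, 6 → $t1=15*6=90
srl $t1, $t4, 3 → $t1=18>>3=2
or $t1, $t1, 18 → $t1=2|18=18
neg $t5 → $t5=-(15)=-15
halt.

11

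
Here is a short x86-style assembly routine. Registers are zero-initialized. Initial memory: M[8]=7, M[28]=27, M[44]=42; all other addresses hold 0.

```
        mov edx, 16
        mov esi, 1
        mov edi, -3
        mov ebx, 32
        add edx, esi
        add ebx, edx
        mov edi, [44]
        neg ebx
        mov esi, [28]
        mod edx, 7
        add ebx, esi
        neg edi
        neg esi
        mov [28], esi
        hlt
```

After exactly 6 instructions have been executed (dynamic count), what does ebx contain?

49

after mov edx, 16: edx=16
after mov esi, 1: esi=1
after mov edi, -3: edi=-3
after mov ebx, 32: ebx=32
after add edx, esi: edx=16+1=17
after add ebx, edx: ebx=32+17=49
After step 6: ebx = 49.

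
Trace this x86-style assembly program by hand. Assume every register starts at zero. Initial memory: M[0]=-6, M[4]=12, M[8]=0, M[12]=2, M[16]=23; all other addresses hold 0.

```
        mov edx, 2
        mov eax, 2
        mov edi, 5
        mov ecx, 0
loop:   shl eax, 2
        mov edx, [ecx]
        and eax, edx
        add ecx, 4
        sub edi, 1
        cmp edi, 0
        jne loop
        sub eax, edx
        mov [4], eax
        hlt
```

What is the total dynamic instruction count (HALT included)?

after mov edx, 2: edx=2
after mov eax, 2: eax=2
after mov edi, 5: edi=5
after mov ecx, 0: ecx=0
after shl eax, 2: eax=2<<2=8
after mov edx, [ecx]: edx=M[0]=-6
after and eax, edx: eax=8&(-6)=8
after add ecx, 4: ecx=0+4=4
after sub edi, 1: edi=5-1=4
cmp edi, 0  (cmp 4,0)
jne loop: taken
after shl eax, 2: eax=8<<2=32
after mov edx, [ecx]: edx=M[4]=12
after and eax, edx: eax=32&12=0
after add ecx, 4: ecx=4+4=8
after sub edi, 1: edi=4-1=3
cmp edi, 0  (cmp 3,0)
jne loop: taken
after shl eax, 2: eax=0<<2=0
after mov edx, [ecx]: edx=M[8]=0
after and eax, edx: eax=0&0=0
after add ecx, 4: ecx=8+4=12
after sub edi, 1: edi=3-1=2
cmp edi, 0  (cmp 2,0)
jne loop: taken
after shl eax, 2: eax=0<<2=0
after mov edx, [ecx]: edx=M[12]=2
after and eax, edx: eax=0&2=0
after add ecx, 4: ecx=12+4=16
after sub edi, 1: edi=2-1=1
cmp edi, 0  (cmp 1,0)
jne loop: taken
after shl eax, 2: eax=0<<2=0
after mov edx, [ecx]: edx=M[16]=23
after and eax, edx: eax=0&23=0
after add ecx, 4: ecx=16+4=20
after sub edi, 1: edi=1-1=0
cmp edi, 0  (cmp 0,0)
jne loop: not taken
after sub eax, edx: eax=0-23=-23
mov [4], eax → M[4]=-23
halt.
Total executed instructions: 42.

42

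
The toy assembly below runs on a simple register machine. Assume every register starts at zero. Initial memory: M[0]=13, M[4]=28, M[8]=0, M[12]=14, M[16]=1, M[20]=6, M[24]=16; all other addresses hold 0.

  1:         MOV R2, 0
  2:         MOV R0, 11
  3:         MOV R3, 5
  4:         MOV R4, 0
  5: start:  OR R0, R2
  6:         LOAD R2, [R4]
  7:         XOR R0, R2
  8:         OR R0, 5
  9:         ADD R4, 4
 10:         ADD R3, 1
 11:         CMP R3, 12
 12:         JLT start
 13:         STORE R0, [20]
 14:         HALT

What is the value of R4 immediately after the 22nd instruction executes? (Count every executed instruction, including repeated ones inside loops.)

MOV R2, 0 → R2=0
MOV R0, 11 → R0=11
MOV R3, 5 → R3=5
MOV R4, 0 → R4=0
OR R0, R2 → R0=11|0=11
LOAD R2, [R4] → R2=M[0]=13
XOR R0, R2 → R0=11^13=6
OR R0, 5 → R0=6|5=7
ADD R4, 4 → R4=0+4=4
ADD R3, 1 → R3=5+1=6
CMP R3, 12  (cmp 6,12)
JLT start: taken
OR R0, R2 → R0=7|13=15
LOAD R2, [R4] → R2=M[4]=28
XOR R0, R2 → R0=15^28=19
OR R0, 5 → R0=19|5=23
ADD R4, 4 → R4=4+4=8
ADD R3, 1 → R3=6+1=7
CMP R3, 12  (cmp 7,12)
JLT start: taken
OR R0, R2 → R0=23|28=31
LOAD R2, [R4] → R2=M[8]=0
After step 22: R4 = 8.

8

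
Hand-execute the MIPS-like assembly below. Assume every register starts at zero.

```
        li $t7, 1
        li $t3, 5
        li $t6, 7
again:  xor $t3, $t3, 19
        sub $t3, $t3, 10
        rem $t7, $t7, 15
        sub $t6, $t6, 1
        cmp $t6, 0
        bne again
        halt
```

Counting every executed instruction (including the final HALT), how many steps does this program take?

$t7=1
$t3=5
$t6=7
$t3=5^19=22
$t3=22-10=12
$t7=1%15=1
$t6=7-1=6
cmp $t6, 0  (cmp 6,0)
bne again: taken
$t3=12^19=31
$t3=31-10=21
$t7=1%15=1
$t6=6-1=5
cmp $t6, 0  (cmp 5,0)
bne again: taken
$t3=21^19=6
$t3=6-10=-4
$t7=1%15=1
$t6=5-1=4
cmp $t6, 0  (cmp 4,0)
bne again: taken
$t3=(-4)^19=-17
$t3=(-17)-10=-27
$t7=1%15=1
$t6=4-1=3
cmp $t6, 0  (cmp 3,0)
bne again: taken
$t3=(-27)^19=-10
$t3=(-10)-10=-20
$t7=1%15=1
$t6=3-1=2
cmp $t6, 0  (cmp 2,0)
bne again: taken
$t3=(-20)^19=-1
$t3=(-1)-10=-11
$t7=1%15=1
$t6=2-1=1
cmp $t6, 0  (cmp 1,0)
bne again: taken
$t3=(-11)^19=-26
$t3=(-26)-10=-36
$t7=1%15=1
$t6=1-1=0
cmp $t6, 0  (cmp 0,0)
bne again: not taken
halt.
Total executed instructions: 46.

46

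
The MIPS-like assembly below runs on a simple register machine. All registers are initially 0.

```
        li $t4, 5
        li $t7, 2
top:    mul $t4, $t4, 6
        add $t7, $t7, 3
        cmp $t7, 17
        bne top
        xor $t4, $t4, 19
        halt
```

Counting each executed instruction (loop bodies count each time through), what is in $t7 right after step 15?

after li $t4, 5: $t4=5
after li $t7, 2: $t7=2
after mul $t4, $t4, 6: $t4=5*6=30
after add $t7, $t7, 3: $t7=2+3=5
cmp $t7, 17  (cmp 5,17)
bne top: taken
after mul $t4, $t4, 6: $t4=30*6=180
after add $t7, $t7, 3: $t7=5+3=8
cmp $t7, 17  (cmp 8,17)
bne top: taken
after mul $t4, $t4, 6: $t4=180*6=1080
after add $t7, $t7, 3: $t7=8+3=11
cmp $t7, 17  (cmp 11,17)
bne top: taken
after mul $t4, $t4, 6: $t4=1080*6=6480
After step 15: $t7 = 11.

11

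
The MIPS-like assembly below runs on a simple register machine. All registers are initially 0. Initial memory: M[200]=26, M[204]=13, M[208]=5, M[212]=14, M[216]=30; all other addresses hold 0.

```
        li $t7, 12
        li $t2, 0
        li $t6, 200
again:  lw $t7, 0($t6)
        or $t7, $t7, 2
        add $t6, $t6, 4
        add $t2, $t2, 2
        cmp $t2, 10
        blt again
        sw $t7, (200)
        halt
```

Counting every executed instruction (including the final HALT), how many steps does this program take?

$t7=12
$t2=0
$t6=200
$t7=M[200]=26
$t7=26|2=26
$t6=200+4=204
$t2=0+2=2
cmp $t2, 10  (cmp 2,10)
blt again: taken
$t7=M[204]=13
$t7=13|2=15
$t6=204+4=208
$t2=2+2=4
cmp $t2, 10  (cmp 4,10)
blt again: taken
$t7=M[208]=5
$t7=5|2=7
$t6=208+4=212
$t2=4+2=6
cmp $t2, 10  (cmp 6,10)
blt again: taken
$t7=M[212]=14
$t7=14|2=14
$t6=212+4=216
$t2=6+2=8
cmp $t2, 10  (cmp 8,10)
blt again: taken
$t7=M[216]=30
$t7=30|2=30
$t6=216+4=220
$t2=8+2=10
cmp $t2, 10  (cmp 10,10)
blt again: not taken
sw $t7, (200) → M[200]=30
halt.
Total executed instructions: 35.

35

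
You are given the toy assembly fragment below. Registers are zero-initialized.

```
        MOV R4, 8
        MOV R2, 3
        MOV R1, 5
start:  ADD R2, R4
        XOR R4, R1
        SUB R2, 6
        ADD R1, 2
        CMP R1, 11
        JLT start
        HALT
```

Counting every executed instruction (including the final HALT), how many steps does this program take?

22

R4=8
R2=3
R1=5
R2=3+8=11
R4=8^5=13
R2=11-6=5
R1=5+2=7
CMP R1, 11  (cmp 7,11)
JLT start: taken
R2=5+13=18
R4=13^7=10
R2=18-6=12
R1=7+2=9
CMP R1, 11  (cmp 9,11)
JLT start: taken
R2=12+10=22
R4=10^9=3
R2=22-6=16
R1=9+2=11
CMP R1, 11  (cmp 11,11)
JLT start: not taken
halt.
Total executed instructions: 22.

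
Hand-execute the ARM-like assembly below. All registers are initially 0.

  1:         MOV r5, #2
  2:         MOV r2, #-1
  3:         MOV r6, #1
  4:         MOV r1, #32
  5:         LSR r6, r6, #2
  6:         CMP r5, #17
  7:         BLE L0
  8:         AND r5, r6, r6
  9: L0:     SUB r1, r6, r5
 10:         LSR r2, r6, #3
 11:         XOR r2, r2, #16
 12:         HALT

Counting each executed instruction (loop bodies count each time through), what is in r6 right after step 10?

0

r5=2
r2=-1
r6=1
r1=32
r6=1>>2=0
CMP r5, #17  (cmp 2,17)
BLE L0: taken
r1=0-2=-2
r2=0>>3=0
r2=0^16=16
After step 10: r6 = 0.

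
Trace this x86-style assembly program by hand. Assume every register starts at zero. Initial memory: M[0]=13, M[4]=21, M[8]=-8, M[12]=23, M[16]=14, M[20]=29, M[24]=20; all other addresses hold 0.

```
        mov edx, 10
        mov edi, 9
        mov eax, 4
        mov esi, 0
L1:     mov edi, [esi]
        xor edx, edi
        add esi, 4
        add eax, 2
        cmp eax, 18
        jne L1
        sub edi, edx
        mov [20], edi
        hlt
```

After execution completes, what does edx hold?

mov edx, 10 → edx=10
mov edi, 9 → edi=9
mov eax, 4 → eax=4
mov esi, 0 → esi=0
mov edi, [esi] → edi=M[0]=13
xor edx, edi → edx=10^13=7
add esi, 4 → esi=0+4=4
add eax, 2 → eax=4+2=6
cmp eax, 18  (cmp 6,18)
jne L1: taken
mov edi, [esi] → edi=M[4]=21
xor edx, edi → edx=7^21=18
add esi, 4 → esi=4+4=8
add eax, 2 → eax=6+2=8
cmp eax, 18  (cmp 8,18)
jne L1: taken
mov edi, [esi] → edi=M[8]=-8
xor edx, edi → edx=18^(-8)=-22
add esi, 4 → esi=8+4=12
add eax, 2 → eax=8+2=10
cmp eax, 18  (cmp 10,18)
jne L1: taken
mov edi, [esi] → edi=M[12]=23
xor edx, edi → edx=(-22)^23=-3
add esi, 4 → esi=12+4=16
add eax, 2 → eax=10+2=12
cmp eax, 18  (cmp 12,18)
jne L1: taken
mov edi, [esi] → edi=M[16]=14
xor edx, edi → edx=(-3)^14=-13
add esi, 4 → esi=16+4=20
add eax, 2 → eax=12+2=14
cmp eax, 18  (cmp 14,18)
jne L1: taken
mov edi, [esi] → edi=M[20]=29
xor edx, edi → edx=(-13)^29=-18
add esi, 4 → esi=20+4=24
add eax, 2 → eax=14+2=16
cmp eax, 18  (cmp 16,18)
jne L1: taken
mov edi, [esi] → edi=M[24]=20
xor edx, edi → edx=(-18)^20=-6
add esi, 4 → esi=24+4=28
add eax, 2 → eax=16+2=18
cmp eax, 18  (cmp 18,18)
jne L1: not taken
sub edi, edx → edi=20-(-6)=26
mov [20], edi → M[20]=26
halt.

-6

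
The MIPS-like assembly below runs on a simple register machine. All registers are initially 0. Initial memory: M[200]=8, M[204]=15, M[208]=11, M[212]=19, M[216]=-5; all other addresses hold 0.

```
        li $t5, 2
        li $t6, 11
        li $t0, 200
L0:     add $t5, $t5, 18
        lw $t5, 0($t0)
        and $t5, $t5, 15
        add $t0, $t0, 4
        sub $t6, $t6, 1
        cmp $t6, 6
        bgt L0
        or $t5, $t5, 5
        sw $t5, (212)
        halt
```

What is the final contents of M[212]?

after li $t5, 2: $t5=2
after li $t6, 11: $t6=11
after li $t0, 200: $t0=200
after add $t5, $t5, 18: $t5=2+18=20
after lw $t5, 0($t0): $t5=M[200]=8
after and $t5, $t5, 15: $t5=8&15=8
after add $t0, $t0, 4: $t0=200+4=204
after sub $t6, $t6, 1: $t6=11-1=10
cmp $t6, 6  (cmp 10,6)
bgt L0: taken
after add $t5, $t5, 18: $t5=8+18=26
after lw $t5, 0($t0): $t5=M[204]=15
after and $t5, $t5, 15: $t5=15&15=15
after add $t0, $t0, 4: $t0=204+4=208
after sub $t6, $t6, 1: $t6=10-1=9
cmp $t6, 6  (cmp 9,6)
bgt L0: taken
after add $t5, $t5, 18: $t5=15+18=33
after lw $t5, 0($t0): $t5=M[208]=11
after and $t5, $t5, 15: $t5=11&15=11
after add $t0, $t0, 4: $t0=208+4=212
after sub $t6, $t6, 1: $t6=9-1=8
cmp $t6, 6  (cmp 8,6)
bgt L0: taken
after add $t5, $t5, 18: $t5=11+18=29
after lw $t5, 0($t0): $t5=M[212]=19
after and $t5, $t5, 15: $t5=19&15=3
after add $t0, $t0, 4: $t0=212+4=216
after sub $t6, $t6, 1: $t6=8-1=7
cmp $t6, 6  (cmp 7,6)
bgt L0: taken
after add $t5, $t5, 18: $t5=3+18=21
after lw $t5, 0($t0): $t5=M[216]=-5
after and $t5, $t5, 15: $t5=(-5)&15=11
after add $t0, $t0, 4: $t0=216+4=220
after sub $t6, $t6, 1: $t6=7-1=6
cmp $t6, 6  (cmp 6,6)
bgt L0: not taken
after or $t5, $t5, 5: $t5=11|5=15
sw $t5, (212) → M[212]=15
halt.

15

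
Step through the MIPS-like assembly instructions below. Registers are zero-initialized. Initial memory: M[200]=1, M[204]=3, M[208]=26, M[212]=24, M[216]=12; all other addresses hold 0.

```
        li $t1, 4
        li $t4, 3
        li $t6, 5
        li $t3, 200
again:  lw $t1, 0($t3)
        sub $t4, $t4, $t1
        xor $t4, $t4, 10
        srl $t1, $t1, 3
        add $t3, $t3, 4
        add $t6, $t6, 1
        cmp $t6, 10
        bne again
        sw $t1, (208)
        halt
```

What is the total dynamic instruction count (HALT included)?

46

$t1=4
$t4=3
$t6=5
$t3=200
$t1=M[200]=1
$t4=3-1=2
$t4=2^10=8
$t1=1>>3=0
$t3=200+4=204
$t6=5+1=6
cmp $t6, 10  (cmp 6,10)
bne again: taken
$t1=M[204]=3
$t4=8-3=5
$t4=5^10=15
$t1=3>>3=0
$t3=204+4=208
$t6=6+1=7
cmp $t6, 10  (cmp 7,10)
bne again: taken
$t1=M[208]=26
$t4=15-26=-11
$t4=(-11)^10=-1
$t1=26>>3=3
$t3=208+4=212
$t6=7+1=8
cmp $t6, 10  (cmp 8,10)
bne again: taken
$t1=M[212]=24
$t4=(-1)-24=-25
$t4=(-25)^10=-19
$t1=24>>3=3
$t3=212+4=216
$t6=8+1=9
cmp $t6, 10  (cmp 9,10)
bne again: taken
$t1=M[216]=12
$t4=(-19)-12=-31
$t4=(-31)^10=-21
$t1=12>>3=1
$t3=216+4=220
$t6=9+1=10
cmp $t6, 10  (cmp 10,10)
bne again: not taken
sw $t1, (208) → M[208]=1
halt.
Total executed instructions: 46.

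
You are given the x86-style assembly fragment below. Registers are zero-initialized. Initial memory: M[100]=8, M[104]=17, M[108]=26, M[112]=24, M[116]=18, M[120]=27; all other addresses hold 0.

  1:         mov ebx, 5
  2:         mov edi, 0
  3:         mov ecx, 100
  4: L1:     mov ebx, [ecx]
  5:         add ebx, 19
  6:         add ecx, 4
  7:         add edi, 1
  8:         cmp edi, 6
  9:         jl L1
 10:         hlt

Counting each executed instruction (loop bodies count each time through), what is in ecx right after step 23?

112

ebx=5
edi=0
ecx=100
ebx=M[100]=8
ebx=8+19=27
ecx=100+4=104
edi=0+1=1
cmp edi, 6  (cmp 1,6)
jl L1: taken
ebx=M[104]=17
ebx=17+19=36
ecx=104+4=108
edi=1+1=2
cmp edi, 6  (cmp 2,6)
jl L1: taken
ebx=M[108]=26
ebx=26+19=45
ecx=108+4=112
edi=2+1=3
cmp edi, 6  (cmp 3,6)
jl L1: taken
ebx=M[112]=24
ebx=24+19=43
After step 23: ecx = 112.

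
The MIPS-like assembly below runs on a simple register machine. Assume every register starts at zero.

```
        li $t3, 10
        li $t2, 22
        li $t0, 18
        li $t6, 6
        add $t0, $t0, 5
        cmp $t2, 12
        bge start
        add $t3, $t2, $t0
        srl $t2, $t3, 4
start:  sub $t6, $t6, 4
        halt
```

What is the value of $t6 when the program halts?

2

$t3=10
$t2=22
$t0=18
$t6=6
$t0=18+5=23
cmp $t2, 12  (cmp 22,12)
bge start: taken
$t6=6-4=2
halt.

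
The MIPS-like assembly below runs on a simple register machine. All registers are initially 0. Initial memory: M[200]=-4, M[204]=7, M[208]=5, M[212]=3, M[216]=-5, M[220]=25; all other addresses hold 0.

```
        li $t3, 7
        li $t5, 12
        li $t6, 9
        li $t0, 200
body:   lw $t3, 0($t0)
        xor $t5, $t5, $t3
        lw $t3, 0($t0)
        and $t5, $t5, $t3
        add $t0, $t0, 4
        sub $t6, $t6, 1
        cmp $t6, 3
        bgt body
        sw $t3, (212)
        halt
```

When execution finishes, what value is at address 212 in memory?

$t3=7
$t5=12
$t6=9
$t0=200
$t3=M[200]=-4
$t5=12^(-4)=-16
$t3=M[200]=-4
$t5=(-16)&(-4)=-16
$t0=200+4=204
$t6=9-1=8
cmp $t6, 3  (cmp 8,3)
bgt body: taken
$t3=M[204]=7
$t5=(-16)^7=-9
$t3=M[204]=7
$t5=(-9)&7=7
$t0=204+4=208
$t6=8-1=7
cmp $t6, 3  (cmp 7,3)
bgt body: taken
$t3=M[208]=5
$t5=7^5=2
$t3=M[208]=5
$t5=2&5=0
$t0=208+4=212
$t6=7-1=6
cmp $t6, 3  (cmp 6,3)
bgt body: taken
$t3=M[212]=3
$t5=0^3=3
$t3=M[212]=3
$t5=3&3=3
$t0=212+4=216
$t6=6-1=5
cmp $t6, 3  (cmp 5,3)
bgt body: taken
$t3=M[216]=-5
$t5=3^(-5)=-8
$t3=M[216]=-5
$t5=(-8)&(-5)=-8
$t0=216+4=220
$t6=5-1=4
cmp $t6, 3  (cmp 4,3)
bgt body: taken
$t3=M[220]=25
$t5=(-8)^25=-31
$t3=M[220]=25
$t5=(-31)&25=1
$t0=220+4=224
$t6=4-1=3
cmp $t6, 3  (cmp 3,3)
bgt body: not taken
sw $t3, (212) → M[212]=25
halt.

25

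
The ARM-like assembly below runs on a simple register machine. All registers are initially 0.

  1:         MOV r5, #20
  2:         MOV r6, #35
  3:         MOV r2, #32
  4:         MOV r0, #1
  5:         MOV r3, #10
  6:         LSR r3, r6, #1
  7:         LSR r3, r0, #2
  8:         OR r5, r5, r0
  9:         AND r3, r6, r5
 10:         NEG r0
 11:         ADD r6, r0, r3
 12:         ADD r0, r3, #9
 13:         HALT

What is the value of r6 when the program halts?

0

MOV r5, #20 → r5=20
MOV r6, #35 → r6=35
MOV r2, #32 → r2=32
MOV r0, #1 → r0=1
MOV r3, #10 → r3=10
LSR r3, r6, #1 → r3=35>>1=17
LSR r3, r0, #2 → r3=1>>2=0
OR r5, r5, r0 → r5=20|1=21
AND r3, r6, r5 → r3=35&21=1
NEG r0 → r0=-(1)=-1
ADD r6, r0, r3 → r6=(-1)+1=0
ADD r0, r3, #9 → r0=1+9=10
halt.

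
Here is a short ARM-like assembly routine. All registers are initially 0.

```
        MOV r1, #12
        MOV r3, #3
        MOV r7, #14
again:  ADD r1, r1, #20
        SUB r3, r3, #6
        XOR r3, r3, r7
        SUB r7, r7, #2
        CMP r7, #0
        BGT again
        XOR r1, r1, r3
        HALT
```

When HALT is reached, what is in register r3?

after MOV r1, #12: r1=12
after MOV r3, #3: r3=3
after MOV r7, #14: r7=14
after ADD r1, r1, #20: r1=12+20=32
after SUB r3, r3, #6: r3=3-6=-3
after XOR r3, r3, r7: r3=(-3)^14=-13
after SUB r7, r7, #2: r7=14-2=12
CMP r7, #0  (cmp 12,0)
BGT again: taken
after ADD r1, r1, #20: r1=32+20=52
after SUB r3, r3, #6: r3=(-13)-6=-19
after XOR r3, r3, r7: r3=(-19)^12=-31
after SUB r7, r7, #2: r7=12-2=10
CMP r7, #0  (cmp 10,0)
BGT again: taken
after ADD r1, r1, #20: r1=52+20=72
after SUB r3, r3, #6: r3=(-31)-6=-37
after XOR r3, r3, r7: r3=(-37)^10=-47
after SUB r7, r7, #2: r7=10-2=8
CMP r7, #0  (cmp 8,0)
BGT again: taken
after ADD r1, r1, #20: r1=72+20=92
after SUB r3, r3, #6: r3=(-47)-6=-53
after XOR r3, r3, r7: r3=(-53)^8=-61
after SUB r7, r7, #2: r7=8-2=6
CMP r7, #0  (cmp 6,0)
BGT again: taken
after ADD r1, r1, #20: r1=92+20=112
after SUB r3, r3, #6: r3=(-61)-6=-67
after XOR r3, r3, r7: r3=(-67)^6=-69
after SUB r7, r7, #2: r7=6-2=4
CMP r7, #0  (cmp 4,0)
BGT again: taken
after ADD r1, r1, #20: r1=112+20=132
after SUB r3, r3, #6: r3=(-69)-6=-75
after XOR r3, r3, r7: r3=(-75)^4=-79
after SUB r7, r7, #2: r7=4-2=2
CMP r7, #0  (cmp 2,0)
BGT again: taken
after ADD r1, r1, #20: r1=132+20=152
after SUB r3, r3, #6: r3=(-79)-6=-85
after XOR r3, r3, r7: r3=(-85)^2=-87
after SUB r7, r7, #2: r7=2-2=0
CMP r7, #0  (cmp 0,0)
BGT again: not taken
after XOR r1, r1, r3: r1=152^(-87)=-207
halt.

-87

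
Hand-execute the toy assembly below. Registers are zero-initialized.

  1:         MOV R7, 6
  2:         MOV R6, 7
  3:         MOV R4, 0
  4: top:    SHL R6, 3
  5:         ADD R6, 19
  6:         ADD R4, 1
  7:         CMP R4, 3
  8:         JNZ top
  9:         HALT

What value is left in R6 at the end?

MOV R7, 6 → R7=6
MOV R6, 7 → R6=7
MOV R4, 0 → R4=0
SHL R6, 3 → R6=7<<3=56
ADD R6, 19 → R6=56+19=75
ADD R4, 1 → R4=0+1=1
CMP R4, 3  (cmp 1,3)
JNZ top: taken
SHL R6, 3 → R6=75<<3=600
ADD R6, 19 → R6=600+19=619
ADD R4, 1 → R4=1+1=2
CMP R4, 3  (cmp 2,3)
JNZ top: taken
SHL R6, 3 → R6=619<<3=4952
ADD R6, 19 → R6=4952+19=4971
ADD R4, 1 → R4=2+1=3
CMP R4, 3  (cmp 3,3)
JNZ top: not taken
halt.

4971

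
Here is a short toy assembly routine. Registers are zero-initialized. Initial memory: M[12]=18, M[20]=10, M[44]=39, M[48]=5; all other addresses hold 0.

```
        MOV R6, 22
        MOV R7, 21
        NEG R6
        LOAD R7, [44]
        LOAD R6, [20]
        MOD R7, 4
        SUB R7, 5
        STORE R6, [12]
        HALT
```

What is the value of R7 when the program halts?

MOV R6, 22 → R6=22
MOV R7, 21 → R7=21
NEG R6 → R6=-(22)=-22
LOAD R7, [44] → R7=M[44]=39
LOAD R6, [20] → R6=M[20]=10
MOD R7, 4 → R7=39%4=3
SUB R7, 5 → R7=3-5=-2
STORE R6, [12] → M[12]=10
halt.

-2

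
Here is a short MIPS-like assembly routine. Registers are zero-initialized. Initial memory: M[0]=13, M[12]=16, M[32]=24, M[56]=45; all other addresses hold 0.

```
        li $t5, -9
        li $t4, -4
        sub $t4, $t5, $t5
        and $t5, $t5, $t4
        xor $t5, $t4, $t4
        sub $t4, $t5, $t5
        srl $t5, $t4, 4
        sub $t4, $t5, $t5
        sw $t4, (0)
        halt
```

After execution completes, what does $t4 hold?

0

after li $t5, -9: $t5=-9
after li $t4, -4: $t4=-4
after sub $t4, $t5, $t5: $t4=(-9)-(-9)=0
after and $t5, $t5, $t4: $t5=(-9)&0=0
after xor $t5, $t4, $t4: $t5=0^0=0
after sub $t4, $t5, $t5: $t4=0-0=0
after srl $t5, $t4, 4: $t5=0>>4=0
after sub $t4, $t5, $t5: $t4=0-0=0
sw $t4, (0) → M[0]=0
halt.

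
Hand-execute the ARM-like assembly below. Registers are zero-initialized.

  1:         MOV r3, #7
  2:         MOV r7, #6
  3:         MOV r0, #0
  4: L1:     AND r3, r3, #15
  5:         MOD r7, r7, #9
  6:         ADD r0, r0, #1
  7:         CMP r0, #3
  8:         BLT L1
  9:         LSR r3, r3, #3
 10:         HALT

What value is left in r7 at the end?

r3=7
r7=6
r0=0
r3=7&15=7
r7=6%9=6
r0=0+1=1
CMP r0, #3  (cmp 1,3)
BLT L1: taken
r3=7&15=7
r7=6%9=6
r0=1+1=2
CMP r0, #3  (cmp 2,3)
BLT L1: taken
r3=7&15=7
r7=6%9=6
r0=2+1=3
CMP r0, #3  (cmp 3,3)
BLT L1: not taken
r3=7>>3=0
halt.

6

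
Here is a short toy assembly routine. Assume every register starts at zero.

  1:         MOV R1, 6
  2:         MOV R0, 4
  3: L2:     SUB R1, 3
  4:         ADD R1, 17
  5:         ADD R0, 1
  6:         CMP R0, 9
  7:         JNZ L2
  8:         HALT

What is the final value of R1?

76

MOV R1, 6 → R1=6
MOV R0, 4 → R0=4
SUB R1, 3 → R1=6-3=3
ADD R1, 17 → R1=3+17=20
ADD R0, 1 → R0=4+1=5
CMP R0, 9  (cmp 5,9)
JNZ L2: taken
SUB R1, 3 → R1=20-3=17
ADD R1, 17 → R1=17+17=34
ADD R0, 1 → R0=5+1=6
CMP R0, 9  (cmp 6,9)
JNZ L2: taken
SUB R1, 3 → R1=34-3=31
ADD R1, 17 → R1=31+17=48
ADD R0, 1 → R0=6+1=7
CMP R0, 9  (cmp 7,9)
JNZ L2: taken
SUB R1, 3 → R1=48-3=45
ADD R1, 17 → R1=45+17=62
ADD R0, 1 → R0=7+1=8
CMP R0, 9  (cmp 8,9)
JNZ L2: taken
SUB R1, 3 → R1=62-3=59
ADD R1, 17 → R1=59+17=76
ADD R0, 1 → R0=8+1=9
CMP R0, 9  (cmp 9,9)
JNZ L2: not taken
halt.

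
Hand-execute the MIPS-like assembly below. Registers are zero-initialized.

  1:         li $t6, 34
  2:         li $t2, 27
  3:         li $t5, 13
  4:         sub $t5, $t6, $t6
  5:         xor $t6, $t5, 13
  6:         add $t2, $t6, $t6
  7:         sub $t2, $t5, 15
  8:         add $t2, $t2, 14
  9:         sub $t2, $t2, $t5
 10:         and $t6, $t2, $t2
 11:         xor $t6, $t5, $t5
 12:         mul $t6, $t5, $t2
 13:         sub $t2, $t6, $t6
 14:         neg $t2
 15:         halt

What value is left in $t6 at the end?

li $t6, 34 → $t6=34
li $t2, 27 → $t2=27
li $t5, 13 → $t5=13
sub $t5, $t6, $t6 → $t5=34-34=0
xor $t6, $t5, 13 → $t6=0^13=13
add $t2, $t6, $t6 → $t2=13+13=26
sub $t2, $t5, 15 → $t2=0-15=-15
add $t2, $t2, 14 → $t2=(-15)+14=-1
sub $t2, $t2, $t5 → $t2=(-1)-0=-1
and $t6, $t2, $t2 → $t6=(-1)&(-1)=-1
xor $t6, $t5, $t5 → $t6=0^0=0
mul $t6, $t5, $t2 → $t6=0*(-1)=0
sub $t2, $t6, $t6 → $t2=0-0=0
neg $t2 → $t2=-(0)=0
halt.

0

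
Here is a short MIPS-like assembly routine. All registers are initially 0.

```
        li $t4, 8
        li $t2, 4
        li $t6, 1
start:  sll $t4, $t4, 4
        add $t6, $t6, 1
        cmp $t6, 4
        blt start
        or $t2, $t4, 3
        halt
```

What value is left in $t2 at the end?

li $t4, 8 → $t4=8
li $t2, 4 → $t2=4
li $t6, 1 → $t6=1
sll $t4, $t4, 4 → $t4=8<<4=128
add $t6, $t6, 1 → $t6=1+1=2
cmp $t6, 4  (cmp 2,4)
blt start: taken
sll $t4, $t4, 4 → $t4=128<<4=2048
add $t6, $t6, 1 → $t6=2+1=3
cmp $t6, 4  (cmp 3,4)
blt start: taken
sll $t4, $t4, 4 → $t4=2048<<4=32768
add $t6, $t6, 1 → $t6=3+1=4
cmp $t6, 4  (cmp 4,4)
blt start: not taken
or $t2, $t4, 3 → $t2=32768|3=32771
halt.

32771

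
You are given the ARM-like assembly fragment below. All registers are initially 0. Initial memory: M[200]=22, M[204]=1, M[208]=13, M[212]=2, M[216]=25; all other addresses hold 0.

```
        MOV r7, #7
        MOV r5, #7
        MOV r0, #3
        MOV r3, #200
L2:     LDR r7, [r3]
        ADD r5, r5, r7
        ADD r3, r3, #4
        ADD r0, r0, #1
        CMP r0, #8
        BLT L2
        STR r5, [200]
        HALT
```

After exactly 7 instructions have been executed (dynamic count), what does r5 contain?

29

after MOV r7, #7: r7=7
after MOV r5, #7: r5=7
after MOV r0, #3: r0=3
after MOV r3, #200: r3=200
after LDR r7, [r3]: r7=M[200]=22
after ADD r5, r5, r7: r5=7+22=29
after ADD r3, r3, #4: r3=200+4=204
After step 7: r5 = 29.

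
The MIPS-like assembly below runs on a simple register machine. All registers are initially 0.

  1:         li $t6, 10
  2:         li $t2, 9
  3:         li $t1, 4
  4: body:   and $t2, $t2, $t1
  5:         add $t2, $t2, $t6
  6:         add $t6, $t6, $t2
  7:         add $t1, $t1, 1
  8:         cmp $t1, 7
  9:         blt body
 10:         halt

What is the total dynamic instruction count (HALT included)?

li $t6, 10 → $t6=10
li $t2, 9 → $t2=9
li $t1, 4 → $t1=4
and $t2, $t2, $t1 → $t2=9&4=0
add $t2, $t2, $t6 → $t2=0+10=10
add $t6, $t6, $t2 → $t6=10+10=20
add $t1, $t1, 1 → $t1=4+1=5
cmp $t1, 7  (cmp 5,7)
blt body: taken
and $t2, $t2, $t1 → $t2=10&5=0
add $t2, $t2, $t6 → $t2=0+20=20
add $t6, $t6, $t2 → $t6=20+20=40
add $t1, $t1, 1 → $t1=5+1=6
cmp $t1, 7  (cmp 6,7)
blt body: taken
and $t2, $t2, $t1 → $t2=20&6=4
add $t2, $t2, $t6 → $t2=4+40=44
add $t6, $t6, $t2 → $t6=40+44=84
add $t1, $t1, 1 → $t1=6+1=7
cmp $t1, 7  (cmp 7,7)
blt body: not taken
halt.
Total executed instructions: 22.

22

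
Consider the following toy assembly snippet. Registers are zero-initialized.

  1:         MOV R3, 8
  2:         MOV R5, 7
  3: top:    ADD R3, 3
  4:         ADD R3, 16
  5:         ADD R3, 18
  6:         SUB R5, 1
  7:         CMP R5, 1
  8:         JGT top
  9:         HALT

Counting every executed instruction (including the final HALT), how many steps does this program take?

R3=8
R5=7
R3=8+3=11
R3=11+16=27
R3=27+18=45
R5=7-1=6
CMP R5, 1  (cmp 6,1)
JGT top: taken
R3=45+3=48
R3=48+16=64
R3=64+18=82
R5=6-1=5
CMP R5, 1  (cmp 5,1)
JGT top: taken
R3=82+3=85
R3=85+16=101
R3=101+18=119
R5=5-1=4
CMP R5, 1  (cmp 4,1)
JGT top: taken
R3=119+3=122
R3=122+16=138
R3=138+18=156
R5=4-1=3
CMP R5, 1  (cmp 3,1)
JGT top: taken
R3=156+3=159
R3=159+16=175
R3=175+18=193
R5=3-1=2
CMP R5, 1  (cmp 2,1)
JGT top: taken
R3=193+3=196
R3=196+16=212
R3=212+18=230
R5=2-1=1
CMP R5, 1  (cmp 1,1)
JGT top: not taken
halt.
Total executed instructions: 39.

39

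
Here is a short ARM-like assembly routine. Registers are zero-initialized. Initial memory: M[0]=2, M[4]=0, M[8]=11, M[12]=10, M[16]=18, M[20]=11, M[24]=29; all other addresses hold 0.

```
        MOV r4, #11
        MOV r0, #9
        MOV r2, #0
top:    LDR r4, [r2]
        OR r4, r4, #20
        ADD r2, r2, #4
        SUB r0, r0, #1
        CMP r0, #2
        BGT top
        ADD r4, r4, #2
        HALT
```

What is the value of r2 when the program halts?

after MOV r4, #11: r4=11
after MOV r0, #9: r0=9
after MOV r2, #0: r2=0
after LDR r4, [r2]: r4=M[0]=2
after OR r4, r4, #20: r4=2|20=22
after ADD r2, r2, #4: r2=0+4=4
after SUB r0, r0, #1: r0=9-1=8
CMP r0, #2  (cmp 8,2)
BGT top: taken
after LDR r4, [r2]: r4=M[4]=0
after OR r4, r4, #20: r4=0|20=20
after ADD r2, r2, #4: r2=4+4=8
after SUB r0, r0, #1: r0=8-1=7
CMP r0, #2  (cmp 7,2)
BGT top: taken
after LDR r4, [r2]: r4=M[8]=11
after OR r4, r4, #20: r4=11|20=31
after ADD r2, r2, #4: r2=8+4=12
after SUB r0, r0, #1: r0=7-1=6
CMP r0, #2  (cmp 6,2)
BGT top: taken
after LDR r4, [r2]: r4=M[12]=10
after OR r4, r4, #20: r4=10|20=30
after ADD r2, r2, #4: r2=12+4=16
after SUB r0, r0, #1: r0=6-1=5
CMP r0, #2  (cmp 5,2)
BGT top: taken
after LDR r4, [r2]: r4=M[16]=18
after OR r4, r4, #20: r4=18|20=22
after ADD r2, r2, #4: r2=16+4=20
after SUB r0, r0, #1: r0=5-1=4
CMP r0, #2  (cmp 4,2)
BGT top: taken
after LDR r4, [r2]: r4=M[20]=11
after OR r4, r4, #20: r4=11|20=31
after ADD r2, r2, #4: r2=20+4=24
after SUB r0, r0, #1: r0=4-1=3
CMP r0, #2  (cmp 3,2)
BGT top: taken
after LDR r4, [r2]: r4=M[24]=29
after OR r4, r4, #20: r4=29|20=29
after ADD r2, r2, #4: r2=24+4=28
after SUB r0, r0, #1: r0=3-1=2
CMP r0, #2  (cmp 2,2)
BGT top: not taken
after ADD r4, r4, #2: r4=29+2=31
halt.

28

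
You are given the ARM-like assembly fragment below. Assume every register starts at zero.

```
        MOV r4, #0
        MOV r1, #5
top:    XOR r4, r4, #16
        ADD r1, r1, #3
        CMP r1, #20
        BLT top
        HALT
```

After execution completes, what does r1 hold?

after MOV r4, #0: r4=0
after MOV r1, #5: r1=5
after XOR r4, r4, #16: r4=0^16=16
after ADD r1, r1, #3: r1=5+3=8
CMP r1, #20  (cmp 8,20)
BLT top: taken
after XOR r4, r4, #16: r4=16^16=0
after ADD r1, r1, #3: r1=8+3=11
CMP r1, #20  (cmp 11,20)
BLT top: taken
after XOR r4, r4, #16: r4=0^16=16
after ADD r1, r1, #3: r1=11+3=14
CMP r1, #20  (cmp 14,20)
BLT top: taken
after XOR r4, r4, #16: r4=16^16=0
after ADD r1, r1, #3: r1=14+3=17
CMP r1, #20  (cmp 17,20)
BLT top: taken
after XOR r4, r4, #16: r4=0^16=16
after ADD r1, r1, #3: r1=17+3=20
CMP r1, #20  (cmp 20,20)
BLT top: not taken
halt.

20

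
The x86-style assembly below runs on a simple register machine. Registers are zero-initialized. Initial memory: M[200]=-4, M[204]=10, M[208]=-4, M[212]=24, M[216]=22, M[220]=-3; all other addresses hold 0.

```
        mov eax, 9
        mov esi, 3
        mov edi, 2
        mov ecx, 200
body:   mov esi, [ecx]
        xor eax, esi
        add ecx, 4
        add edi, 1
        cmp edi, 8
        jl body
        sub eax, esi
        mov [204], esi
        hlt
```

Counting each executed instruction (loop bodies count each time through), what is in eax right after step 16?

-1

eax=9
esi=3
edi=2
ecx=200
esi=M[200]=-4
eax=9^(-4)=-11
ecx=200+4=204
edi=2+1=3
cmp edi, 8  (cmp 3,8)
jl body: taken
esi=M[204]=10
eax=(-11)^10=-1
ecx=204+4=208
edi=3+1=4
cmp edi, 8  (cmp 4,8)
jl body: taken
After step 16: eax = -1.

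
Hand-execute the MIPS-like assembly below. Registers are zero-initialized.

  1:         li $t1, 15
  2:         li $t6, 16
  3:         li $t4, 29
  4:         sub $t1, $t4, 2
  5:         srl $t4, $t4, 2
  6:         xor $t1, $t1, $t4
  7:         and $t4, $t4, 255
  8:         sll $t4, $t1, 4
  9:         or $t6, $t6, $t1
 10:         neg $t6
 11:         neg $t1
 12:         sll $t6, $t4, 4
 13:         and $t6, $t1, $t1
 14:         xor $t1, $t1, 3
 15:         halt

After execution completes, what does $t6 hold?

$t1=15
$t6=16
$t4=29
$t1=29-2=27
$t4=29>>2=7
$t1=27^7=28
$t4=7&255=7
$t4=28<<4=448
$t6=16|28=28
$t6=-(28)=-28
$t1=-(28)=-28
$t6=448<<4=7168
$t6=(-28)&(-28)=-28
$t1=(-28)^3=-25
halt.

-28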